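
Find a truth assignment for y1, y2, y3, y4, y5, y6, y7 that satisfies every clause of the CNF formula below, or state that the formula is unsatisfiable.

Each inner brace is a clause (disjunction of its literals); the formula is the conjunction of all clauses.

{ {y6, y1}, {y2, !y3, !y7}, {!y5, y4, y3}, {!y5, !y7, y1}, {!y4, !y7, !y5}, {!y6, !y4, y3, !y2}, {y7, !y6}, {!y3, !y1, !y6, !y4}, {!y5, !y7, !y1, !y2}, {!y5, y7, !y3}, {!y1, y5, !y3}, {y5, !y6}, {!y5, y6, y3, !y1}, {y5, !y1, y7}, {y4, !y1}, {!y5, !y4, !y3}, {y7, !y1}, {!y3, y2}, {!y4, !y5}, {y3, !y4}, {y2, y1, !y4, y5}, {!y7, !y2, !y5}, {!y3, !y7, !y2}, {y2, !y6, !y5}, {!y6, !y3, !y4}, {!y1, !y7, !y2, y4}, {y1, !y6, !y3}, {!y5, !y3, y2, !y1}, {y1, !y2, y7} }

UNSATISFIABLE

Case y6 = true:
(y7) alone gives y7 = true.
(y5) alone gives y5 = true.
(y1) alone gives y1 = true.
(!y4) alone gives y4 = false.
Now (y4) is unsatisfied and unit — conflict.
Undo y6 and try y6 = false.
(y1) alone gives y1 = true.
(y4) alone gives y4 = true.
(y7) alone gives y7 = true.
(!y5) alone gives y5 = false.
(!y3) alone gives y3 = false.
Now (y3) is unsatisfied and unit — conflict.
Either choice for y6 ends in contradiction.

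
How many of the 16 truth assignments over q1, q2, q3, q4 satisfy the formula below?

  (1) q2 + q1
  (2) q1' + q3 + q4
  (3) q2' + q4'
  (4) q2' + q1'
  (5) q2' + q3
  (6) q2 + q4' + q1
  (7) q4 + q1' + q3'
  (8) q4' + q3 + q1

3

There are 2^4 = 16 truth assignments over (q1, q2, q3, q4).
Check each against the 8 clauses (columns in the order q1, q2, q3, q4):
  F F F F  ✗ fails (q2 + q1)
  F F F T  ✗ fails (q2 + q1)
  F F T F  ✗ fails (q2 + q1)
  F F T T  ✗ fails (q2 + q1)
  F T F F  ✗ fails (q2' + q3)
  F T F T  ✗ fails (q2' + q4')
  F T T F  ✓ satisfies all
  F T T T  ✗ fails (q2' + q4')
  T F F F  ✗ fails (q1' + q3 + q4)
  T F F T  ✓ satisfies all
  T F T F  ✗ fails (q4 + q1' + q3')
  T F T T  ✓ satisfies all
  T T F F  ✗ fails (q1' + q3 + q4)
  T T F T  ✗ fails (q2' + q4')
  T T T F  ✗ fails (q2' + q1')
  T T T T  ✗ fails (q2' + q4')
3 of the 16 rows are models.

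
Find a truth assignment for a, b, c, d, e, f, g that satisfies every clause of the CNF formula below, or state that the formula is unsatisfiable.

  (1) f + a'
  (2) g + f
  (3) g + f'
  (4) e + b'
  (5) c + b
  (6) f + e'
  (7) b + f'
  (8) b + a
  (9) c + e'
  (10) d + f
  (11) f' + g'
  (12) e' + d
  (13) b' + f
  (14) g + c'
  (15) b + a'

UNSATISFIABLE

Case f = 1:
(g) alone gives g = 1.
Now (g') is unsatisfied and unit — conflict.
That branch fails; take f = 0 instead.
(a') alone gives a = 0.
(g) alone gives g = 1.
(e') alone gives e = 0.
(b') alone gives b = 0.
Now (b) is unsatisfied and unit — conflict.
Neither f = 1 nor f = 0 works.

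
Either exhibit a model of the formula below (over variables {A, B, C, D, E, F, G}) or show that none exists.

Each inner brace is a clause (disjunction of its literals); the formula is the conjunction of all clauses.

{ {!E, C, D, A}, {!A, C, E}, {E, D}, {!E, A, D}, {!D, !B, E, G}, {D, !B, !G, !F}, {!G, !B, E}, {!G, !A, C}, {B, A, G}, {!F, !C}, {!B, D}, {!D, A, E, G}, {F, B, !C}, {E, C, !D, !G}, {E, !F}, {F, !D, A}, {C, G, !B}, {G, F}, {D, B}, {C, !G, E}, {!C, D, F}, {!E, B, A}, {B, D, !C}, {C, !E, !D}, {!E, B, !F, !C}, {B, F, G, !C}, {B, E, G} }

A: true, B: true, C: true, D: true, E: true, F: false, G: true

Case E = true:
Case A = true:
Case G = true:
From the singleton clause (C), C = true.
From the singleton clause (!F), F = false.
From the singleton clause (B), B = true.
From the singleton clause (D), D = true.
Every clause now holds.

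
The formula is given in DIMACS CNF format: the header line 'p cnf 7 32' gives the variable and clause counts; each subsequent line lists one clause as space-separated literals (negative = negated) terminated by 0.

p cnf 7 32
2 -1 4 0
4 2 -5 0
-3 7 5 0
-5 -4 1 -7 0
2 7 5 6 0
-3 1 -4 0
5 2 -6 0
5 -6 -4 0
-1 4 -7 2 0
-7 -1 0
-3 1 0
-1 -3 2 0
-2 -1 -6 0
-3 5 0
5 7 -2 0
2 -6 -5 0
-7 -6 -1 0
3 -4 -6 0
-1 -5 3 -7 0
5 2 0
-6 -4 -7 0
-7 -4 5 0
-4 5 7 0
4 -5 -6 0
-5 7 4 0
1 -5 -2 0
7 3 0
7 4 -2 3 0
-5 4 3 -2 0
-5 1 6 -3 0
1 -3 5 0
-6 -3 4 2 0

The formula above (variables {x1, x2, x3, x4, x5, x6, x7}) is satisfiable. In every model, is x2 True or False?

Suppose x2 = False.
Unit clause (x5) forces x5 = True.
Unit clause (x4) forces x4 = True.
Unit clause (¬x6) forces x6 = False.
Case x1 = True:
Unit clause (¬x7) forces x7 = False.
Unit clause (¬x3) forces x3 = False.
Now (x3) is unsatisfied and unit — conflict.
So x1 must be the other value — set x1 = False.
Unit clause (¬x7) forces x7 = False.
Unit clause (¬x3) forces x3 = False.
Now (x3) is unsatisfied and unit — conflict.
Neither x1 = True nor x1 = False works.
So every satisfying assignment has x2 = True.

True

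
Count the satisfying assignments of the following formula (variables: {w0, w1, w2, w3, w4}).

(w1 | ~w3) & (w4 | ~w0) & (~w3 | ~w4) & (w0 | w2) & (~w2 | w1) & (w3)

1

There are 2^5 = 32 truth assignments over (w0, w1, w2, w3, w4).
Split on w3. With w3 = 1, the clauses containing w3 are satisfied and ~w3 drops from the rest; 1 of the 2^4 = 16 assignments to the other variables satisfy what remains.
With w3 = 0, by the same count on the reduced clause set, 0 assignments work.
(One model: w0=F, w1=T, w2=T, w3=T, w4=F.)
Total: 1 + 0 = 1.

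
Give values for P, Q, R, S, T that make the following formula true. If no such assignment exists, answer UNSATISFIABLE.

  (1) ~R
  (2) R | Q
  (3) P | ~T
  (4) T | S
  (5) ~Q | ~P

Unit clause (~R) forces R = 0.
Unit clause (Q) forces Q = 1.
Unit clause (~P) forces P = 0.
Unit clause (~T) forces T = 0.
Unit clause (S) forces S = 1.
All clauses are satisfied.

P: 0; Q: 1; R: 0; S: 1; T: 0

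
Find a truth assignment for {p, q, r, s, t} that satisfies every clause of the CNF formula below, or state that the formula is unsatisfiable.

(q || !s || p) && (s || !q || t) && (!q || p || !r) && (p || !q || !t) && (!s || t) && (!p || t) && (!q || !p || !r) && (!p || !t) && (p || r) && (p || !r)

Case s = false:
Case q = false:
Case p = false:
(r) alone gives r = true.
But (!r) is also a unit clause — contradiction.
Undo p and try p = true.
(t) alone gives t = true.
But (!t) is also a unit clause — contradiction.
Both values of p lead to a conflict.
Undo q and try q = true.
(t) alone gives t = true.
(p) alone gives p = true.
But (!p) is also a unit clause — contradiction.
Both values of q lead to a conflict.
Undo s and try s = true.
(t) alone gives t = true.
(!p) alone gives p = false.
(q) alone gives q = true.
But (!q) is also a unit clause — contradiction.
Both values of s lead to a conflict.

UNSATISFIABLE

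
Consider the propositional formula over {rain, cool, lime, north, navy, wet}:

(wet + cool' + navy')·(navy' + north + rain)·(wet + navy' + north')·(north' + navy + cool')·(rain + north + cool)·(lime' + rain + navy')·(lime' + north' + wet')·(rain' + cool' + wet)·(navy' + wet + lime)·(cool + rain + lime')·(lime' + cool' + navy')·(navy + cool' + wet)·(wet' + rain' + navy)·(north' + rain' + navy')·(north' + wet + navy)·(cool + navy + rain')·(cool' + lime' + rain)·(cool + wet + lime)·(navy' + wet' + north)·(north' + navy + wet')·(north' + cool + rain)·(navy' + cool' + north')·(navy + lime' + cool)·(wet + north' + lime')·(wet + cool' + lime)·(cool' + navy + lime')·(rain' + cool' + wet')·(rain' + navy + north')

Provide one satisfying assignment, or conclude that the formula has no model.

Suppose wet = 0.
Suppose cool = 0.
The clause (lime) is unit, so lime = 1.
The clause (rain) is unit, so rain = 1.
The clause (navy) is unit, so navy = 1.
The clause (north') is unit, so north = 0.
This assignment satisfies each clause.

rain ↦ 1; cool ↦ 0; lime ↦ 1; north ↦ 0; navy ↦ 1; wet ↦ 0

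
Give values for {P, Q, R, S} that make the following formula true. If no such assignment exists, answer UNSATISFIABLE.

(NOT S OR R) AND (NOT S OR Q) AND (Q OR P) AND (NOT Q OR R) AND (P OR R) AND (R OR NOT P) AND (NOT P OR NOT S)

P=false; Q=true; R=true; S=true

Try S = true.
(R) alone gives R = true.
(Q) alone gives Q = true.
(NOT P) alone gives P = false.
This assignment satisfies each clause.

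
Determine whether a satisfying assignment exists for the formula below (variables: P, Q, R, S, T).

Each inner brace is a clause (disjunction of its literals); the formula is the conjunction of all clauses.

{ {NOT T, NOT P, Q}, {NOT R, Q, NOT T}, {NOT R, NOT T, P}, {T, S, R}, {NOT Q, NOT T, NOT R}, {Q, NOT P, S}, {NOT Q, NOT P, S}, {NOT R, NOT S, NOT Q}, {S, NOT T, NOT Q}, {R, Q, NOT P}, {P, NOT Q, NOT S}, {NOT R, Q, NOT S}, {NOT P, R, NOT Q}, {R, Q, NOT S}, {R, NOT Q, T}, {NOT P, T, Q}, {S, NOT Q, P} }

Try T = false.
Try S = false.
From the singleton clause (R), R = true.
Try Q = false.
From the singleton clause (NOT P), P = false.
All clauses are satisfied.
A satisfying assignment: P ↦ false,  Q ↦ false,  R ↦ true,  S ↦ false,  T ↦ false.

Yes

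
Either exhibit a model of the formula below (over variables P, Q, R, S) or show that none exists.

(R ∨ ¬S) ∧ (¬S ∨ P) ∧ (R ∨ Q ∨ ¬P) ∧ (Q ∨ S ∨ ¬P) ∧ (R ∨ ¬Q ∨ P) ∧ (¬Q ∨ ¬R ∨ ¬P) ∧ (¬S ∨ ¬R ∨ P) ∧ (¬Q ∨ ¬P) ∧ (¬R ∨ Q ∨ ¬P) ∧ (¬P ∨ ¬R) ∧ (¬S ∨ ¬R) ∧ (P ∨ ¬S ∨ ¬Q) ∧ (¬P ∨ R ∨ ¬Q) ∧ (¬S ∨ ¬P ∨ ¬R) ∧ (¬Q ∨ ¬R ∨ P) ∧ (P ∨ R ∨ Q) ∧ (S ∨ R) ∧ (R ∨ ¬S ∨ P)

P=False, Q=False, R=True, S=False

Suppose R = True.
(¬P) alone gives P = False.
(¬S) alone gives S = False.
(¬Q) alone gives Q = False.
All clauses are satisfied.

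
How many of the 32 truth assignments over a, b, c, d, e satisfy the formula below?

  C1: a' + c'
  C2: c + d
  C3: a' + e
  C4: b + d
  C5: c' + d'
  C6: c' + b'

There are 2^5 = 32 truth assignments over (a, b, c, d, e).
Split on c. With c = 1, the clauses containing c are satisfied and c' drops from the rest; 0 of the 2^4 = 16 assignments to the other variables satisfy what remains.
With c = 0, by the same count on the reduced clause set, 6 assignments work.
(One model: a=F, b=F, c=F, d=T, e=F.)
Total: 0 + 6 = 6.

6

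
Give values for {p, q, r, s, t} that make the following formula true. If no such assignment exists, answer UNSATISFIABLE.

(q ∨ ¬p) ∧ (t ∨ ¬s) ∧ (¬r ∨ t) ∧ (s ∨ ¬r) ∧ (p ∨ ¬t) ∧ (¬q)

p: False, q: False, r: False, s: False, t: False

The clause (¬q) is unit, so q = False.
The clause (¬p) is unit, so p = False.
The clause (¬t) is unit, so t = False.
The clause (¬s) is unit, so s = False.
The clause (¬r) is unit, so r = False.
Every clause now holds.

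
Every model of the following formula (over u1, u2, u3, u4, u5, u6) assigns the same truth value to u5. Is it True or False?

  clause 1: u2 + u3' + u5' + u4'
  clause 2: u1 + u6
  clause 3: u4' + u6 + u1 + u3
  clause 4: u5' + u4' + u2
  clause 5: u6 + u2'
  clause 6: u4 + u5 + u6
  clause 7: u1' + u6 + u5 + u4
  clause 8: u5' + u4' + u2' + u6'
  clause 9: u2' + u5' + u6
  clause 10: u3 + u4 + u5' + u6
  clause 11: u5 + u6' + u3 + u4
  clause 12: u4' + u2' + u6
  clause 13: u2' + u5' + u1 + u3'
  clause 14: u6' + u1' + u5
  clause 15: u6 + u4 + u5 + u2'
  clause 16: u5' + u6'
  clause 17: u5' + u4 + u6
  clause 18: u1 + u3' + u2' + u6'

False

Suppose u5 = 1.
From the singleton clause (u6'), u6 = 0.
From the singleton clause (u1), u1 = 1.
From the singleton clause (u2'), u2 = 0.
From the singleton clause (u4'), u4 = 0.
But (u4) is also a unit clause — contradiction.
So every satisfying assignment has u5 = False.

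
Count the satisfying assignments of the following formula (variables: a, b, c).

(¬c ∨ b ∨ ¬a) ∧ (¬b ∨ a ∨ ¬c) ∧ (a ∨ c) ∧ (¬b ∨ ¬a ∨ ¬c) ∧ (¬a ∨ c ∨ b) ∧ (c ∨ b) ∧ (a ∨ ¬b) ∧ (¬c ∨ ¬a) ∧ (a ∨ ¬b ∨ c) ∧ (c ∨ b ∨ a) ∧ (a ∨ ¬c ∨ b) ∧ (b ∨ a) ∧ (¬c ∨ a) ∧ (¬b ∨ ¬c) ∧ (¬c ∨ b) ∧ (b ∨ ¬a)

1

There are 2^3 = 8 truth assignments over (a, b, c).
Check each against the 16 clauses (columns in the order a, b, c):
  F F F  ✗ fails (a ∨ c)
  F F T  ✗ fails (a ∨ ¬c ∨ b)
  F T F  ✗ fails (a ∨ c)
  F T T  ✗ fails (¬b ∨ a ∨ ¬c)
  T F F  ✗ fails (¬a ∨ c ∨ b)
  T F T  ✗ fails (¬c ∨ b ∨ ¬a)
  T T F  ✓ satisfies all
  T T T  ✗ fails (¬b ∨ ¬a ∨ ¬c)
1 of the 8 rows is a model.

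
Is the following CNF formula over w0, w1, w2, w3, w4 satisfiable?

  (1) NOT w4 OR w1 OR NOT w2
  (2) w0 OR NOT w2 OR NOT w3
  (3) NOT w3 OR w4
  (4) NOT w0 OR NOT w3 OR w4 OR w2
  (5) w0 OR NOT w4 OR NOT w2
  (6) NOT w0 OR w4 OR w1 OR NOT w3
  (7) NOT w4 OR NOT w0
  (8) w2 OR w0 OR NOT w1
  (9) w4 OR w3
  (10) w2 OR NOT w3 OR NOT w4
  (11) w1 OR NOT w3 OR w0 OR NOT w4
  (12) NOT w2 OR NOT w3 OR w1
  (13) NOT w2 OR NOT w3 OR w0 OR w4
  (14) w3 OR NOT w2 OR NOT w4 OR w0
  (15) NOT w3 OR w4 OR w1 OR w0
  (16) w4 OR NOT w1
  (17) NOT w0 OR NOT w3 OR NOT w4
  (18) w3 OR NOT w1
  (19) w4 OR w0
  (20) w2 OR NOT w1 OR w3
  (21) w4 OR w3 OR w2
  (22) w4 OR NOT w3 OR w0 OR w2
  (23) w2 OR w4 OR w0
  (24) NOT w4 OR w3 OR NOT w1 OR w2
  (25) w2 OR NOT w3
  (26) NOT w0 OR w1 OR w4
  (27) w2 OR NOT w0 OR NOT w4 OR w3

Yes, satisfiable

Suppose w3 = false.
The clause (w4) is unit, so w4 = true.
The clause (NOT w0) is unit, so w0 = false.
The clause (NOT w2) is unit, so w2 = false.
The clause (NOT w1) is unit, so w1 = false.
Every clause now holds.
A satisfying assignment: w0: false,  w1: false,  w2: false,  w3: false,  w4: true.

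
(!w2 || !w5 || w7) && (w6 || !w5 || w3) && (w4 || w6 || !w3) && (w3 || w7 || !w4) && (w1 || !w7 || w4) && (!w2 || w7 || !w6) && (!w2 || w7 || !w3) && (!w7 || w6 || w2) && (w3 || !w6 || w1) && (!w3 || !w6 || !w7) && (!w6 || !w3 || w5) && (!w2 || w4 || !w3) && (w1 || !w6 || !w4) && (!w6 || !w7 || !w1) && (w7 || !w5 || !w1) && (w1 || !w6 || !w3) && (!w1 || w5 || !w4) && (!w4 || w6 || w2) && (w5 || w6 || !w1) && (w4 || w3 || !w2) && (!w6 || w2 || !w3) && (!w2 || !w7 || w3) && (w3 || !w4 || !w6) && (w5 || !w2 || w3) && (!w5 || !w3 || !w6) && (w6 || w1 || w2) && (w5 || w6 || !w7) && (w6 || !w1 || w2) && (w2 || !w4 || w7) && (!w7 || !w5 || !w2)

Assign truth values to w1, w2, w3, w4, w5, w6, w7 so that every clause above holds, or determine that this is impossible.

Branch on w2: set w2 = false.
Branch on w7: set w7 = false.
The clause (!w4) is unit, so w4 = false.
Branch on w6: set w6 = true.
The clause (!w3) is unit, so w3 = false.
The clause (w1) is unit, so w1 = true.
The clause (!w5) is unit, so w5 = false.
This assignment satisfies each clause.

w1: true; w2: false; w3: false; w4: false; w5: false; w6: true; w7: false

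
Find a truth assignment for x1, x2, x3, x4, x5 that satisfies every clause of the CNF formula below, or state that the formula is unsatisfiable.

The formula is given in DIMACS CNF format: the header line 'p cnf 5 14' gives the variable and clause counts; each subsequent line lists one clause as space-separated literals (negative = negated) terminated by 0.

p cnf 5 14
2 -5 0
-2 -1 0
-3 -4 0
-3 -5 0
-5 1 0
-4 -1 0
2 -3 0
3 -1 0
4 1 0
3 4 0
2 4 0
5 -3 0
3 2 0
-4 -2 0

Case x2 = True:
From the singleton clause (¬x1), x1 = False.
From the singleton clause (¬x5), x5 = False.
From the singleton clause (x4), x4 = True.
That conflicts with the unit clause (¬x4).
Undo x2 and try x2 = False.
From the singleton clause (¬x5), x5 = False.
From the singleton clause (¬x3), x3 = False.
That conflicts with the unit clause (x3).
Neither x2 = True nor x2 = False works.

UNSATISFIABLE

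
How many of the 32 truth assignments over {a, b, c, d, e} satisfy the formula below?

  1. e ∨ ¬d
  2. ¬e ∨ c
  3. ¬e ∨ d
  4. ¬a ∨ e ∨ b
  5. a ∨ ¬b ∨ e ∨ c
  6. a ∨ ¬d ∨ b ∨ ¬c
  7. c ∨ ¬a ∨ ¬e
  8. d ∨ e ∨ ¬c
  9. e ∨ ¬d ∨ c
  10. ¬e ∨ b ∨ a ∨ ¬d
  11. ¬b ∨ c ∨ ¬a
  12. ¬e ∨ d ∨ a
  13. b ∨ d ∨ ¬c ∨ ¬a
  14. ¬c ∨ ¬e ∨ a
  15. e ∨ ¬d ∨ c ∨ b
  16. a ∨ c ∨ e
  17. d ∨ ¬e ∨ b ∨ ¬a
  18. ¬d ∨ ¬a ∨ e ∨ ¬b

2

There are 2^5 = 32 truth assignments over (a, b, c, d, e).
Split on e. With e = True, the clauses containing e are satisfied and ¬e drops from the rest; 2 of the 2^4 = 16 assignments to the other variables satisfy what remains.
With e = False, by the same count on the reduced clause set, 0 assignments work.
(One model: a=T, b=F, c=T, d=T, e=T.)
Total: 2 + 0 = 2.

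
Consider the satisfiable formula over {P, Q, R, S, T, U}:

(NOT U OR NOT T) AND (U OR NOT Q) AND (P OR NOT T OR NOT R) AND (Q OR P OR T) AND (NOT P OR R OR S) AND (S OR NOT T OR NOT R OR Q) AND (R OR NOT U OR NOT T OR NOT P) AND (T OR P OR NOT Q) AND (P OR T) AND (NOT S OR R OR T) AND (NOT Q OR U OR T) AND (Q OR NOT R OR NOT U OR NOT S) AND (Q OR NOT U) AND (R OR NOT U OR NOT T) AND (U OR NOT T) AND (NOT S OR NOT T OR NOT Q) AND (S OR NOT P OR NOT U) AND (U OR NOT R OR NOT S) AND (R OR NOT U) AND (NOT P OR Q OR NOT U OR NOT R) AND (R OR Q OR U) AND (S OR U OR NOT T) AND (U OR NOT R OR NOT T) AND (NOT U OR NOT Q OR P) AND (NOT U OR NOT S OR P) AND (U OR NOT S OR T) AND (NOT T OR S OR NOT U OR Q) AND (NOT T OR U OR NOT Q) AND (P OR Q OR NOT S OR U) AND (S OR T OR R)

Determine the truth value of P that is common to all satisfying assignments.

Suppose P = false.
(T) alone gives T = true.
(NOT U) alone gives U = false.
That conflicts with the unit clause (U).
So every satisfying assignment has P = True.

True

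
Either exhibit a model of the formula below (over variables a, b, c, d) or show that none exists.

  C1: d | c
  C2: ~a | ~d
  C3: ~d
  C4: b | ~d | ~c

a ↦ 1,  b ↦ 0,  c ↦ 1,  d ↦ 0

(~d) alone gives d = 0.
(c) alone gives c = 1.
Every clause is now satisfied; a, b are unconstrained.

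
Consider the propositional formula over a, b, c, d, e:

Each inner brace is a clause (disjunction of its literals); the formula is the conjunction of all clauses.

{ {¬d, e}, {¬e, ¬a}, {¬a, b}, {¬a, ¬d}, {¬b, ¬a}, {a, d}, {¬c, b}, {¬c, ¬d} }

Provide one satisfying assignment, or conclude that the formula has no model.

Try d = True.
The clause (e) is unit, so e = True.
The clause (¬a) is unit, so a = False.
The clause (¬c) is unit, so c = False.
All clauses hold; b can take either value.

a: False; b: False; c: False; d: True; e: True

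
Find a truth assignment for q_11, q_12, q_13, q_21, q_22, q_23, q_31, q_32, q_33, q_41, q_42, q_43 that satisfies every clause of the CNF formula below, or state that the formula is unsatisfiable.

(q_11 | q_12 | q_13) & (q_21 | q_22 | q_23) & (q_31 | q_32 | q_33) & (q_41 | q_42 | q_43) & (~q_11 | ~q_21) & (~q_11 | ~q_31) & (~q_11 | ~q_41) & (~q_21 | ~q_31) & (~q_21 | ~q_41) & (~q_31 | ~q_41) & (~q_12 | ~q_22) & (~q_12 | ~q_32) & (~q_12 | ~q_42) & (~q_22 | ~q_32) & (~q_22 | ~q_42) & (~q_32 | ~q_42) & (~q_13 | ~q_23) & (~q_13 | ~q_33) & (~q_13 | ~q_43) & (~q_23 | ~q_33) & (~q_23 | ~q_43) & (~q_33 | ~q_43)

Case q_11 = 0:
Case q_12 = 1:
(~q_22) alone gives q_22 = 0.
(~q_32) alone gives q_32 = 0.
(~q_42) alone gives q_42 = 0.
Case q_21 = 1:
(~q_31) alone gives q_31 = 0.
(q_33) alone gives q_33 = 1.
(~q_41) alone gives q_41 = 0.
(q_43) alone gives q_43 = 1.
But (~q_43) is also a unit clause — contradiction.
That branch fails; take q_21 = 0 instead.
(q_23) alone gives q_23 = 1.
(~q_13) alone gives q_13 = 0.
(~q_33) alone gives q_33 = 0.
(q_31) alone gives q_31 = 1.
(~q_41) alone gives q_41 = 0.
(q_43) alone gives q_43 = 1.
But (~q_43) is also a unit clause — contradiction.
Neither q_21 = 1 nor q_21 = 0 works.
That branch fails; take q_12 = 0 instead.
(q_13) alone gives q_13 = 1.
(~q_23) alone gives q_23 = 0.
(~q_33) alone gives q_33 = 0.
(~q_43) alone gives q_43 = 0.
Case q_21 = 1:
(~q_31) alone gives q_31 = 0.
(q_32) alone gives q_32 = 1.
(~q_41) alone gives q_41 = 0.
(q_42) alone gives q_42 = 1.
But (~q_42) is also a unit clause — contradiction.
That branch fails; take q_21 = 0 instead.
(q_22) alone gives q_22 = 1.
(~q_32) alone gives q_32 = 0.
(q_31) alone gives q_31 = 1.
(~q_41) alone gives q_41 = 0.
(q_42) alone gives q_42 = 1.
But (~q_42) is also a unit clause — contradiction.
Neither q_21 = 1 nor q_21 = 0 works.
Neither q_12 = 1 nor q_12 = 0 works.
That branch fails; take q_11 = 1 instead.
(~q_21) alone gives q_21 = 0.
(~q_31) alone gives q_31 = 0.
(~q_41) alone gives q_41 = 0.
Case q_22 = 1:
(~q_12) alone gives q_12 = 0.
(~q_32) alone gives q_32 = 0.
(q_33) alone gives q_33 = 1.
(~q_42) alone gives q_42 = 0.
(q_43) alone gives q_43 = 1.
But (~q_43) is also a unit clause — contradiction.
That branch fails; take q_22 = 0 instead.
(q_23) alone gives q_23 = 1.
(~q_13) alone gives q_13 = 0.
(~q_33) alone gives q_33 = 0.
(q_32) alone gives q_32 = 1.
(~q_12) alone gives q_12 = 0.
(~q_42) alone gives q_42 = 0.
(q_43) alone gives q_43 = 1.
But (~q_43) is also a unit clause — contradiction.
Neither q_22 = 1 nor q_22 = 0 works.
Neither q_11 = 1 nor q_11 = 0 works.

UNSATISFIABLE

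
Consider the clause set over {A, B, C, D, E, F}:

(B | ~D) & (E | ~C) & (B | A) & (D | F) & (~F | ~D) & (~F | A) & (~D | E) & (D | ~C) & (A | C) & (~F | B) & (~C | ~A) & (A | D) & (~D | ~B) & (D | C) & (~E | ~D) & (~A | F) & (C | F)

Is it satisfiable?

Unsatisfiable

Try B = 1.
Unit clause (~D) forces D = 0.
Unit clause (F) forces F = 1.
Unit clause (A) forces A = 1.
Unit clause (~C) forces C = 0.
Now (C) is unsatisfied and unit — conflict.
So B must be the other value — set B = 0.
Unit clause (~D) forces D = 0.
Unit clause (A) forces A = 1.
Unit clause (F) forces F = 1.
Now (~F) is unsatisfied and unit — conflict.
Either choice for B ends in contradiction.
No assignment satisfies every clause.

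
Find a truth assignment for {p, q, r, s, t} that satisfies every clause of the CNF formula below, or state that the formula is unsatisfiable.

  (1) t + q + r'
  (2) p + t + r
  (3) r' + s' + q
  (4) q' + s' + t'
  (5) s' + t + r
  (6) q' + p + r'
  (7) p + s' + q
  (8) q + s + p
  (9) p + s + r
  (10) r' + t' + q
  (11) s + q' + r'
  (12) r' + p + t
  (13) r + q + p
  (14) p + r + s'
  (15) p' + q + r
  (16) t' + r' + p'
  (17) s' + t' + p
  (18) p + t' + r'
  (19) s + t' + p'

Try t = 0.
Try q = 1.
Try p = 1.
Try s = 0.
(r') alone gives r = 0.
Every clause now holds.

p ↦ 1; q ↦ 1; r ↦ 0; s ↦ 0; t ↦ 0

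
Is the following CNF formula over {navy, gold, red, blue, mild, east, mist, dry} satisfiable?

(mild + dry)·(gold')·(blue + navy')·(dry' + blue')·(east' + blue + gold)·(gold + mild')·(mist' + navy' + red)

Yes

From the singleton clause (gold'), gold = 0.
From the singleton clause (mild'), mild = 0.
From the singleton clause (dry), dry = 1.
From the singleton clause (blue'), blue = 0.
From the singleton clause (navy'), navy = 0.
From the singleton clause (east'), east = 0.
No clause remains; red, mist are free.
A satisfying assignment: navy=0,  gold=0,  red=0,  blue=0,  mild=0,  east=0,  mist=1,  dry=1.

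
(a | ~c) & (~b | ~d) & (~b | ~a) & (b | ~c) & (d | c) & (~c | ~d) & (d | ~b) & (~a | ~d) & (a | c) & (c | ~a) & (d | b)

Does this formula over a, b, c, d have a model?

No, unsatisfiable

Suppose a = 1.
(~b) alone gives b = 0.
(~c) alone gives c = 0.
Now (c) is unsatisfied and unit — conflict.
That branch fails; take a = 0 instead.
(~c) alone gives c = 0.
Now (c) is unsatisfied and unit — conflict.
Neither a = 1 nor a = 0 works.
No assignment satisfies every clause.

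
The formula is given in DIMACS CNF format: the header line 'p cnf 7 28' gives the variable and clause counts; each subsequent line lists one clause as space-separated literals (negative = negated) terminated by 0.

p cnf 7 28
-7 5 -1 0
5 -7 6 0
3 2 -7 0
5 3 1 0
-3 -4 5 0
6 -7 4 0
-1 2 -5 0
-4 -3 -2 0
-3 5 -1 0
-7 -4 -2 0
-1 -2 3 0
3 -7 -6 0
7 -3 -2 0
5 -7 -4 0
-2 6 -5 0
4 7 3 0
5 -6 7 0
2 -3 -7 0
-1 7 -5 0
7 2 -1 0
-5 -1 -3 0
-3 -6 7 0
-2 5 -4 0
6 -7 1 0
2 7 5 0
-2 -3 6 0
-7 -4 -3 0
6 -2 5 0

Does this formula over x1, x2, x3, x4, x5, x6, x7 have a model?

Suppose x7 = False.
Suppose x3 = False.
Unit clause (x4) forces x4 = True.
Suppose x5 = True.
Unit clause (¬x1) forces x1 = False.
Suppose x2 = True.
Unit clause (x6) forces x6 = True.
All clauses are satisfied.
A satisfying assignment: x1=False,  x2=True,  x3=False,  x4=True,  x5=True,  x6=True,  x7=False.

Yes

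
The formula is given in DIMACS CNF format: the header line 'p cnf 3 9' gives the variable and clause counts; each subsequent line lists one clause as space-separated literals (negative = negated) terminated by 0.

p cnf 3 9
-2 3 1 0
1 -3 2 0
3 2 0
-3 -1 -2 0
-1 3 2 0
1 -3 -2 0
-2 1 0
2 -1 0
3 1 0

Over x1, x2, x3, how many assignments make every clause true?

There are 2^3 = 8 truth assignments over (x1, x2, x3).
Check each against the 9 clauses (columns in the order x1, x2, x3):
  F F F  ✗ fails (x3 ∨ x2)
  F F T  ✗ fails (x1 ∨ ¬x3 ∨ x2)
  F T F  ✗ fails (¬x2 ∨ x3 ∨ x1)
  F T T  ✗ fails (x1 ∨ ¬x3 ∨ ¬x2)
  T F F  ✗ fails (x3 ∨ x2)
  T F T  ✗ fails (x2 ∨ ¬x1)
  T T F  ✓ satisfies all
  T T T  ✗ fails (¬x3 ∨ ¬x1 ∨ ¬x2)
1 of the 8 rows is a model.

1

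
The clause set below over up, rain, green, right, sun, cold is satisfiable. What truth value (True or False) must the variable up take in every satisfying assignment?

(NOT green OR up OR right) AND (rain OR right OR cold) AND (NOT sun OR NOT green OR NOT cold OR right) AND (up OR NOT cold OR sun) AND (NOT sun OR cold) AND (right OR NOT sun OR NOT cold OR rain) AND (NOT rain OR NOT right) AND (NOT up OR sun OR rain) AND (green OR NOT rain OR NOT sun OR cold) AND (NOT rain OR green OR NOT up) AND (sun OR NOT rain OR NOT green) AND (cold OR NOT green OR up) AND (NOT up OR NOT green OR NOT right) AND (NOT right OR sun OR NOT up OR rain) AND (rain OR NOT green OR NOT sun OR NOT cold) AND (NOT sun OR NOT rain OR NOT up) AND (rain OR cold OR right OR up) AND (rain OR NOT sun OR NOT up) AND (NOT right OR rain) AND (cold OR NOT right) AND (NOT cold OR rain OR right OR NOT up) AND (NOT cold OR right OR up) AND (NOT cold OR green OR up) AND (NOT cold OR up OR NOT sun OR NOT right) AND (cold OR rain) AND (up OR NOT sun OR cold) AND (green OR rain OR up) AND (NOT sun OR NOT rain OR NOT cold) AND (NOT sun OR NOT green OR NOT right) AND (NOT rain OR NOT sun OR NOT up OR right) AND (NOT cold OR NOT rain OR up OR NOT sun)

False

Suppose up = true.
Branch on sun: set sun = false.
(rain) alone gives rain = true.
(NOT right) alone gives right = false.
(green) alone gives green = true.
That conflicts with the unit clause (NOT green).
Backtrack on sun: now try sun = true.
(cold) alone gives cold = true.
(NOT rain) alone gives rain = false.
That conflicts with the unit clause (rain).
Either choice for sun ends in contradiction.
So every satisfying assignment has up = False.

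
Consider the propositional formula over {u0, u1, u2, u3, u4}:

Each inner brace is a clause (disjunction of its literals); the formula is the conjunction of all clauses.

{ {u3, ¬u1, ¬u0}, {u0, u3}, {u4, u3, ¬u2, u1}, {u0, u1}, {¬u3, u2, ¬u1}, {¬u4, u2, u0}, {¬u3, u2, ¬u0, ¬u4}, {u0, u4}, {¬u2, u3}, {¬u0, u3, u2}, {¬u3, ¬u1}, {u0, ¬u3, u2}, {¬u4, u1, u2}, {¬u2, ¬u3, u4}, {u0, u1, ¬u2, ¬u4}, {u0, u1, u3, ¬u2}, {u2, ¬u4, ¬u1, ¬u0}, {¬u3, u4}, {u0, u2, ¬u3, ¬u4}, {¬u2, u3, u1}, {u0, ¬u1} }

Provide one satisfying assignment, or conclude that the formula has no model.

u0=True; u1=False; u2=True; u3=True; u4=True

Case u0 = True:
Case u3 = True:
From the singleton clause (¬u1), u1 = False.
From the singleton clause (u4), u4 = True.
From the singleton clause (u2), u2 = True.
All clauses are satisfied.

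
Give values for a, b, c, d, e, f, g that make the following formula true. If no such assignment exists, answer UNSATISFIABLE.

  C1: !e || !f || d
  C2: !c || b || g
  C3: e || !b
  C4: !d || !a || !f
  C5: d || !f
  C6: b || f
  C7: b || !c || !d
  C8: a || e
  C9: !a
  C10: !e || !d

a=false, b=true, c=true, d=false, e=true, f=false, g=false

Unit clause (!a) forces a = false.
Unit clause (e) forces e = true.
Unit clause (!d) forces d = false.
Unit clause (!f) forces f = false.
Unit clause (b) forces b = true.
All clauses hold; c, g can take either value.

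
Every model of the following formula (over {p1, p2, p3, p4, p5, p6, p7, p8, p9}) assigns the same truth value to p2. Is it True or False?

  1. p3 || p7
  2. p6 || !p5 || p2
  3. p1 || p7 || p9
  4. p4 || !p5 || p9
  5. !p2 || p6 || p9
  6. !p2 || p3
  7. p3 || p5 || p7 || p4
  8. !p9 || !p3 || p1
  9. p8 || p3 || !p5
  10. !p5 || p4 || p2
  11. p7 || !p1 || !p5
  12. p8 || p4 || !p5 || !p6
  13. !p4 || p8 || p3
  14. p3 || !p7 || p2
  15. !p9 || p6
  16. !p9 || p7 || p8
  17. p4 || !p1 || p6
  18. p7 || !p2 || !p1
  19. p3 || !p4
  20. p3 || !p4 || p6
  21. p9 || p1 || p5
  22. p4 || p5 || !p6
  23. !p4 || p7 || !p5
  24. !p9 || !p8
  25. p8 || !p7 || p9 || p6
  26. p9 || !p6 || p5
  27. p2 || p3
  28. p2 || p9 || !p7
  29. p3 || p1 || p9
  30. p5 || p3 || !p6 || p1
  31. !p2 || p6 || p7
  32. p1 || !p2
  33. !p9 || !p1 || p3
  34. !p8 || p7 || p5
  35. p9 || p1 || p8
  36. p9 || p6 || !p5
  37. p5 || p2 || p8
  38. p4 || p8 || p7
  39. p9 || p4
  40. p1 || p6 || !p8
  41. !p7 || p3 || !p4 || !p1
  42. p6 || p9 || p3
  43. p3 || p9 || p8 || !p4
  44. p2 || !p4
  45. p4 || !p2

Suppose p2 = false.
Unit clause (p3) forces p3 = true.
Unit clause (!p4) forces p4 = false.
Unit clause (!p5) forces p5 = false.
Unit clause (!p6) forces p6 = false.
Unit clause (!p9) forces p9 = false.
That conflicts with the unit clause (p9).
So every satisfying assignment has p2 = True.

True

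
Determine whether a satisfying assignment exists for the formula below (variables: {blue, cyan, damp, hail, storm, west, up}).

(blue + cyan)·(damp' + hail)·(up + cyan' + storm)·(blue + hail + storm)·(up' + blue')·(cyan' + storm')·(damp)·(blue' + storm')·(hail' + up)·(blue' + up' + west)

(damp) alone gives damp = 1.
(hail) alone gives hail = 1.
(up) alone gives up = 1.
(blue') alone gives blue = 0.
(cyan) alone gives cyan = 1.
(storm') alone gives storm = 0.
Every clause is now satisfied; west is unconstrained.
A satisfying assignment: blue=0, cyan=1, damp=1, hail=1, storm=0, west=1, up=1.

Satisfiable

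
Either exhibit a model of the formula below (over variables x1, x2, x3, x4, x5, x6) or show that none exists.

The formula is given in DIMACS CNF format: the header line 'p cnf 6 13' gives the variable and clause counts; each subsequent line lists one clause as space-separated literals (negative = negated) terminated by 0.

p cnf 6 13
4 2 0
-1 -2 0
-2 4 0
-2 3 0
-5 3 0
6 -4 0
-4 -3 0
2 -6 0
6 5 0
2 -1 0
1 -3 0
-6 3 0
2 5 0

UNSATISFIABLE

Branch on x4: set x4 = True.
The clause (x6) is unit, so x6 = True.
The clause (¬x3) is unit, so x3 = False.
That conflicts with the unit clause (x3).
So x4 must be the other value — set x4 = False.
The clause (x2) is unit, so x2 = True.
That conflicts with the unit clause (¬x2).
Either choice for x4 ends in contradiction.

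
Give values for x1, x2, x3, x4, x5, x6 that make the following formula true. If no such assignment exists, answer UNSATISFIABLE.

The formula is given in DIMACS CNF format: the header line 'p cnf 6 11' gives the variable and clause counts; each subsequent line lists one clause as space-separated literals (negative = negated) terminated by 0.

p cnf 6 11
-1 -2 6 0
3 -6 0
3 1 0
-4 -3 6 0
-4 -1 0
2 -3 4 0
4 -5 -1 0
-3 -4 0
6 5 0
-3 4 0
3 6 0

UNSATISFIABLE

Suppose x3 = True.
(¬x4) alone gives x4 = False.
But (x4) is also a unit clause — contradiction.
Undo x3 and try x3 = False.
(¬x6) alone gives x6 = False.
But (x6) is also a unit clause — contradiction.
Neither x3 = True nor x3 = False works.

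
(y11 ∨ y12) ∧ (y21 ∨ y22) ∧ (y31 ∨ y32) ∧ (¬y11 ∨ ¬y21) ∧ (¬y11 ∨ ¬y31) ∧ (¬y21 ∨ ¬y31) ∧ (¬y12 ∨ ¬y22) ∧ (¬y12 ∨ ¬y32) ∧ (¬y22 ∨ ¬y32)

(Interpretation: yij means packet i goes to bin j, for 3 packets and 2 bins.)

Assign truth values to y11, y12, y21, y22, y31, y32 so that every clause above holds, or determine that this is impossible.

UNSATISFIABLE

Case y11 = True:
From the singleton clause (¬y21), y21 = False.
From the singleton clause (y22), y22 = True.
From the singleton clause (¬y31), y31 = False.
From the singleton clause (y32), y32 = True.
But (¬y32) is also a unit clause — contradiction.
So y11 must be the other value — set y11 = False.
From the singleton clause (y12), y12 = True.
From the singleton clause (¬y22), y22 = False.
From the singleton clause (y21), y21 = True.
From the singleton clause (¬y31), y31 = False.
From the singleton clause (y32), y32 = True.
But (¬y32) is also a unit clause — contradiction.
Either choice for y11 ends in contradiction.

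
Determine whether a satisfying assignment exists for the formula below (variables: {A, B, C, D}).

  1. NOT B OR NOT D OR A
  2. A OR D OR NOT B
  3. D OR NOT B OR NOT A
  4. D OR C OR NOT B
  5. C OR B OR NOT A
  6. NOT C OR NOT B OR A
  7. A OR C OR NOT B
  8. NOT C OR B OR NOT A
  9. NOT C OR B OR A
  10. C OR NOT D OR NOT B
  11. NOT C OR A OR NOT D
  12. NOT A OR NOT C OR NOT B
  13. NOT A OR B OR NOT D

Yes

Case B = false:
Case C = false:
(NOT A) alone gives A = false.
Every clause is now satisfied; D is unconstrained.
A satisfying assignment: A: false; B: false; C: false; D: true.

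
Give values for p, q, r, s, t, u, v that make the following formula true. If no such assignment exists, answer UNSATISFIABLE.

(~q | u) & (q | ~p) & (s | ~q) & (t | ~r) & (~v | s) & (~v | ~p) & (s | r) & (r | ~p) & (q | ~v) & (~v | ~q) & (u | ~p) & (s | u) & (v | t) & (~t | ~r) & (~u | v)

p ↦ 0, q ↦ 0, r ↦ 0, s ↦ 1, t ↦ 1, u ↦ 0, v ↦ 0

Suppose q = 0.
From the singleton clause (~p), p = 0.
From the singleton clause (~v), v = 0.
From the singleton clause (t), t = 1.
From the singleton clause (~r), r = 0.
From the singleton clause (s), s = 1.
From the singleton clause (~u), u = 0.
All clauses are satisfied.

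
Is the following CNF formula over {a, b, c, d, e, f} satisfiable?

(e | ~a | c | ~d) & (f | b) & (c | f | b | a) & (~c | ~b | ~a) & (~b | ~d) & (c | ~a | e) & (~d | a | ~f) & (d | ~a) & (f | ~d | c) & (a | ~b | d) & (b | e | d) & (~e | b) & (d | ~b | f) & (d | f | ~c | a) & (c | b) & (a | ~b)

Suppose f = 1.
Suppose b = 0.
The clause (~e) is unit, so e = 0.
The clause (d) is unit, so d = 1.
The clause (a) is unit, so a = 1.
The clause (c) is unit, so c = 1.
This assignment satisfies each clause.
A satisfying assignment: a ↦ 1; b ↦ 0; c ↦ 1; d ↦ 1; e ↦ 0; f ↦ 1.

Satisfiable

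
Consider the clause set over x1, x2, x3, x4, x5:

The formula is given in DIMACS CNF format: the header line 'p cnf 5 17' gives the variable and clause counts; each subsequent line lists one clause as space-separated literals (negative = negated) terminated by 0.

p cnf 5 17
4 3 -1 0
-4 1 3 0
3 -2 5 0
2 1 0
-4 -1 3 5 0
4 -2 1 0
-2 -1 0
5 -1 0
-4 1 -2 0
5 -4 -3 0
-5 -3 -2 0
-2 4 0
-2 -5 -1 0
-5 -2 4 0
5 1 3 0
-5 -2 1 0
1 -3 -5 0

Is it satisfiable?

Yes, satisfiable

Try x2 = False.
The clause (x1) is unit, so x1 = True.
The clause (x5) is unit, so x5 = True.
Try x4 = True.
All clauses hold; x3 can take either value.
A satisfying assignment: x1=True; x2=False; x3=False; x4=True; x5=True.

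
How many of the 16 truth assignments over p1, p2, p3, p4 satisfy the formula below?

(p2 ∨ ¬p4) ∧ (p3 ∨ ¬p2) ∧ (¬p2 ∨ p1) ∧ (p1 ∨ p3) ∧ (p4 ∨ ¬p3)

There are 2^4 = 16 truth assignments over (p1, p2, p3, p4).
Check each against the 5 clauses (columns in the order p1, p2, p3, p4):
  F F F F  ✗ fails (p1 ∨ p3)
  F F F T  ✗ fails (p2 ∨ ¬p4)
  F F T F  ✗ fails (p4 ∨ ¬p3)
  F F T T  ✗ fails (p2 ∨ ¬p4)
  F T F F  ✗ fails (p3 ∨ ¬p2)
  F T F T  ✗ fails (p3 ∨ ¬p2)
  F T T F  ✗ fails (¬p2 ∨ p1)
  F T T T  ✗ fails (¬p2 ∨ p1)
  T F F F  ✓ satisfies all
  T F F T  ✗ fails (p2 ∨ ¬p4)
  T F T F  ✗ fails (p4 ∨ ¬p3)
  T F T T  ✗ fails (p2 ∨ ¬p4)
  T T F F  ✗ fails (p3 ∨ ¬p2)
  T T F T  ✗ fails (p3 ∨ ¬p2)
  T T T F  ✗ fails (p4 ∨ ¬p3)
  T T T T  ✓ satisfies all
2 of the 16 rows are models.

2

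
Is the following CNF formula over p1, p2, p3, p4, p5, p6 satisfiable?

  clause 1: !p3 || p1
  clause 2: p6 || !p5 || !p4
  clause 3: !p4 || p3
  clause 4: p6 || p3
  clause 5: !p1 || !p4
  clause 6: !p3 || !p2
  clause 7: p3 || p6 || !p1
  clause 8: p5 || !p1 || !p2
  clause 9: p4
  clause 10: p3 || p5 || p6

No, unsatisfiable

From the singleton clause (p4), p4 = true.
From the singleton clause (p3), p3 = true.
From the singleton clause (p1), p1 = true.
Now (!p1) is unsatisfied and unit — conflict.
No assignment satisfies every clause.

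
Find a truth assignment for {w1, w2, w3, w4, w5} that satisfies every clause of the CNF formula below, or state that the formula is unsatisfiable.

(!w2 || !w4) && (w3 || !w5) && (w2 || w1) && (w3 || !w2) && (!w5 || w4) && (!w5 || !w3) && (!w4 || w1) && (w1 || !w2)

Try w2 = false.
The clause (w1) is unit, so w1 = true.
Try w3 = true.
The clause (!w5) is unit, so w5 = false.
Every clause is now satisfied; w4 is unconstrained.

w1 ↦ true; w2 ↦ false; w3 ↦ true; w4 ↦ false; w5 ↦ false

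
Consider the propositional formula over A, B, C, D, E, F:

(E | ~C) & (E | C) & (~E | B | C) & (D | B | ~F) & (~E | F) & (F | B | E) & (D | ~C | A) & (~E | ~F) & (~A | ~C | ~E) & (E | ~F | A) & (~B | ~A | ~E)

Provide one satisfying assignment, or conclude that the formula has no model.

Case E = 1:
From the singleton clause (F), F = 1.
Now (~F) is unsatisfied and unit — conflict.
Undo E and try E = 0.
From the singleton clause (~C), C = 0.
Now (C) is unsatisfied and unit — conflict.
Either choice for E ends in contradiction.

UNSATISFIABLE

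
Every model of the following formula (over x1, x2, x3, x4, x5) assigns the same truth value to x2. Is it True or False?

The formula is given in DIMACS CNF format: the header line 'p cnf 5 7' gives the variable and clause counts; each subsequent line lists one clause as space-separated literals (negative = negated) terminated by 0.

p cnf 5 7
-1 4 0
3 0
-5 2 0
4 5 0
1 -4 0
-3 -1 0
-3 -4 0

Suppose x2 = False.
The clause (x3) is unit, so x3 = True.
The clause (¬x5) is unit, so x5 = False.
The clause (x4) is unit, so x4 = True.
Now (¬x4) is unsatisfied and unit — conflict.
So every satisfying assignment has x2 = True.

True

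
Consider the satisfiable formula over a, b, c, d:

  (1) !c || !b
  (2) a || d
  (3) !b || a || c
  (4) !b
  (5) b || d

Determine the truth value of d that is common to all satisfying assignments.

Suppose d = false.
Unit clause (a) forces a = true.
Unit clause (!b) forces b = false.
Now (b) is unsatisfied and unit — conflict.
So every satisfying assignment has d = True.

True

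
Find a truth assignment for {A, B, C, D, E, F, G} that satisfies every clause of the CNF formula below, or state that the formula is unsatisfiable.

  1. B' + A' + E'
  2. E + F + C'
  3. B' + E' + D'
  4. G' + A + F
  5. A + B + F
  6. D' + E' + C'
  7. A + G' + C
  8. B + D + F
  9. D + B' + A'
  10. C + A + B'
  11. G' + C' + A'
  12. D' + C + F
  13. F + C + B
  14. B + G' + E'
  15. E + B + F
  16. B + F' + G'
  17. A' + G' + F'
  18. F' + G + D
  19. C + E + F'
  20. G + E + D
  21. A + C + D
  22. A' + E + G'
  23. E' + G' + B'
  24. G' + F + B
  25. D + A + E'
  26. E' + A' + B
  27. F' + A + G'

Case B = 0:
Case A = 0:
(F) alone gives F = 1.
(G') alone gives G = 0.
(D) alone gives D = 1.
Case E = 1:
(C') alone gives C = 0.
All clauses are satisfied.

A=0,  B=0,  C=0,  D=1,  E=1,  F=1,  G=0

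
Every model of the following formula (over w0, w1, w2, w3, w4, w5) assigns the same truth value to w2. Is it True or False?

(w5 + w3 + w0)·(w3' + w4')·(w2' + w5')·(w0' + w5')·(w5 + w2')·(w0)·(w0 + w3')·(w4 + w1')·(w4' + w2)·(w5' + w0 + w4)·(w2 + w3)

False

Suppose w2 = 1.
Unit clause (w5') forces w5 = 0.
But (w5) is also a unit clause — contradiction.
So every satisfying assignment has w2 = False.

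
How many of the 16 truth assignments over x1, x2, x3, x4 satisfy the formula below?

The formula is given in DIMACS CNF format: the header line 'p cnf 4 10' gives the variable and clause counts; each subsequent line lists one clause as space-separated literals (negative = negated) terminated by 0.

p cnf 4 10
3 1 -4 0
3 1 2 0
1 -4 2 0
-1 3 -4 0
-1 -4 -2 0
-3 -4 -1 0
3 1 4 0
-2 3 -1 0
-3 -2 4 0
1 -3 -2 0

3

There are 2^4 = 16 truth assignments over (x1, x2, x3, x4).
Check each against the 10 clauses (columns in the order x1, x2, x3, x4):
  F F F F  ✗ fails (x3 ∨ x1 ∨ x2)
  F F F T  ✗ fails (x3 ∨ x1 ∨ ¬x4)
  F F T F  ✓ satisfies all
  F F T T  ✗ fails (x1 ∨ ¬x4 ∨ x2)
  F T F F  ✗ fails (x3 ∨ x1 ∨ x4)
  F T F T  ✗ fails (x3 ∨ x1 ∨ ¬x4)
  F T T F  ✗ fails (¬x3 ∨ ¬x2 ∨ x4)
  F T T T  ✗ fails (x1 ∨ ¬x3 ∨ ¬x2)
  T F F F  ✓ satisfies all
  T F F T  ✗ fails (¬x1 ∨ x3 ∨ ¬x4)
  T F T F  ✓ satisfies all
  T F T T  ✗ fails (¬x3 ∨ ¬x4 ∨ ¬x1)
  T T F F  ✗ fails (¬x2 ∨ x3 ∨ ¬x1)
  T T F T  ✗ fails (¬x1 ∨ x3 ∨ ¬x4)
  T T T F  ✗ fails (¬x3 ∨ ¬x2 ∨ x4)
  T T T T  ✗ fails (¬x1 ∨ ¬x4 ∨ ¬x2)
3 of the 16 rows are models.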